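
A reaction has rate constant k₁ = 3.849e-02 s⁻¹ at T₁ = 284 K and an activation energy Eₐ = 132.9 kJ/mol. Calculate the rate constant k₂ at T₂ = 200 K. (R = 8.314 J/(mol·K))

2.083e-12 s⁻¹

Step 1: Use the two-temperature Arrhenius form: ln(k₂/k₁) = -Eₐ/R × (1/T₂ - 1/T₁)
Step 2: Convert Eₐ to J/mol: 132.9 kJ/mol = 132900 J/mol
Step 3: 1/T₂ - 1/T₁ = 1/200 - 1/284 = 1.478873e-03 K⁻¹
Step 4: ln(k₂/k₁) = -132900/8.314 × 1.478873e-03 = -23.63991
Step 5: k₂ = k₁ × exp(-23.63991) = 3.849e-02 × 5.41150e-11 = 2.083e-12 s⁻¹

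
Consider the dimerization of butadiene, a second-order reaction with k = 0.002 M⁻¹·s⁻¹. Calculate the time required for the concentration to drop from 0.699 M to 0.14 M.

2856 s

Step 1: For second-order: t = (1/[C₄H₆] - 1/[C₄H₆]₀)/k
Step 2: t = (1/0.14 - 1/0.699)/0.002
Step 3: t = (7.143 - 1.431)/0.002
Step 4: t = 5.712/0.002 = 2856 s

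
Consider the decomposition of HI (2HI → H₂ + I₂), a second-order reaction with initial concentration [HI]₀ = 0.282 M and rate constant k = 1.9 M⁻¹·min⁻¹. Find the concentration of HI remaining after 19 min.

0.02522 M

Step 1: For a second-order reaction: 1/[HI] = 1/[HI]₀ + kt
Step 2: 1/[HI] = 1/0.282 + 1.9 × 19
Step 3: 1/[HI] = 3.546 + 36.1 = 39.65
Step 4: [HI] = 1/39.65 = 0.02522 M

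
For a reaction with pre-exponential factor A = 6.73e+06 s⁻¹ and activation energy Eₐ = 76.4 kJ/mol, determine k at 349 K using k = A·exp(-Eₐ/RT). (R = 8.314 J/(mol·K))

2.47e-05 s⁻¹

Step 1: Use the Arrhenius equation: k = A × exp(-Eₐ/RT)
Step 2: Convert Eₐ to J/mol: 76.4 kJ/mol = 76400 J/mol
Step 3: Calculate the exponent: -Eₐ/(RT) = -76400/(8.314 × 349) = -26.33043
Step 4: k = 6.73e+06 × exp(-26.33043)
Step 5: k = 6.73e+06 × 3.67147e-12 = 2.4709e-05 s⁻¹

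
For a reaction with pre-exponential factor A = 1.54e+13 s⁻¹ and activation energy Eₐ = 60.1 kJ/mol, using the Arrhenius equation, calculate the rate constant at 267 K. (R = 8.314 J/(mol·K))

2.69e+01 s⁻¹

Step 1: Use the Arrhenius equation: k = A × exp(-Eₐ/RT)
Step 2: Convert Eₐ to J/mol: 60.1 kJ/mol = 60100 J/mol
Step 3: Calculate the exponent: -Eₐ/(RT) = -60100/(8.314 × 267) = -27.07405
Step 4: k = 1.54e+13 × exp(-27.07405)
Step 5: k = 1.54e+13 × 1.74538e-12 = 2.6879e+01 s⁻¹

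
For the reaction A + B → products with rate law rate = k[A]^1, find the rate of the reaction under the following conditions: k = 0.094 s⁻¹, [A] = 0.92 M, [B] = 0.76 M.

0.08648 M/s

Step 1: The rate law is rate = k[A]^1
Step 2: Note that the rate does not depend on [B] (zero order in B).
Step 3: rate = 0.094 × (0.92)^1 = 0.08648 M/s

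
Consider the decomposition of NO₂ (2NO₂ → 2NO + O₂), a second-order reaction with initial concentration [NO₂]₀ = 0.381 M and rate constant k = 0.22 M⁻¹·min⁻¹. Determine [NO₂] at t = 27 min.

0.1168 M

Step 1: For a second-order reaction: 1/[NO₂] = 1/[NO₂]₀ + kt
Step 2: 1/[NO₂] = 1/0.381 + 0.22 × 27
Step 3: 1/[NO₂] = 2.625 + 5.94 = 8.565
Step 4: [NO₂] = 1/8.565 = 0.1168 M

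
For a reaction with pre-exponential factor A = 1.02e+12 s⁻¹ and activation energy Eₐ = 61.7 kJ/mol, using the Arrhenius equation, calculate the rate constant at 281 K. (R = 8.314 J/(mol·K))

3.46e+00 s⁻¹

Step 1: Use the Arrhenius equation: k = A × exp(-Eₐ/RT)
Step 2: Convert Eₐ to J/mol: 61.7 kJ/mol = 61700 J/mol
Step 3: Calculate the exponent: -Eₐ/(RT) = -61700/(8.314 × 281) = -26.41003
Step 4: k = 1.02e+12 × exp(-26.41003)
Step 5: k = 1.02e+12 × 3.39055e-12 = 3.4584e+00 s⁻¹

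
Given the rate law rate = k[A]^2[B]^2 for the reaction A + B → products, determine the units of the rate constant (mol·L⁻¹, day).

(mol·L⁻¹)⁻³·day⁻¹

Step 1: Overall order = 2 + 2 = 4.
Step 2: rate has units mol·L⁻¹·day⁻¹; [A]^2[B]^2 has units (mol·L⁻¹)^4.
Step 3: k = rate/([A]^2[B]^2), so units of k = (mol·L⁻¹)^(1-4)·day⁻¹ = (mol·L⁻¹)⁻³·day⁻¹.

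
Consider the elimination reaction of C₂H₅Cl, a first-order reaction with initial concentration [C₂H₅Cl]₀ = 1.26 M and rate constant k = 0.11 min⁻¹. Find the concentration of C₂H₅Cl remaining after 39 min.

0.01727 M

Step 1: For a first-order reaction: [C₂H₅Cl] = [C₂H₅Cl]₀ × e^(-kt)
Step 2: [C₂H₅Cl] = 1.26 × e^(-0.11 × 39)
Step 3: [C₂H₅Cl] = 1.26 × e^(-4.29)
Step 4: [C₂H₅Cl] = 1.26 × 0.0137049 = 0.01727 M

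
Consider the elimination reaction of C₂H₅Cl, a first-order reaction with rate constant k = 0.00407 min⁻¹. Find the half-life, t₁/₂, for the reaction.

170.3 min

Step 1: For a first-order reaction, t₁/₂ = ln(2)/k
Step 2: t₁/₂ = ln(2)/0.00407
Step 3: t₁/₂ = 0.6931/0.00407 = 170.3 min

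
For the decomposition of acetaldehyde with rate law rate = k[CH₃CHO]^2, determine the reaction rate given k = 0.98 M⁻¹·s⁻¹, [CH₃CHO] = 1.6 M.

2.509 M/s

Step 1: Identify the rate law: rate = k[CH₃CHO]^2
Step 2: Substitute values: rate = 0.98 × (1.6)^2
Step 3: Calculate: rate = 0.98 × 2.56 = 2.5088 M/s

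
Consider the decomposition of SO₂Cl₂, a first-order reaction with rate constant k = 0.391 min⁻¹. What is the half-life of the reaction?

1.773 min

Step 1: For a first-order reaction, t₁/₂ = ln(2)/k
Step 2: t₁/₂ = ln(2)/0.391
Step 3: t₁/₂ = 0.6931/0.391 = 1.773 min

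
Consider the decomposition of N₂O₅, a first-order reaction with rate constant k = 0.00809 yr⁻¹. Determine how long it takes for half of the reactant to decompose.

85.68 yr

Step 1: For a first-order reaction, t₁/₂ = ln(2)/k
Step 2: t₁/₂ = ln(2)/0.00809
Step 3: t₁/₂ = 0.6931/0.00809 = 85.68 yr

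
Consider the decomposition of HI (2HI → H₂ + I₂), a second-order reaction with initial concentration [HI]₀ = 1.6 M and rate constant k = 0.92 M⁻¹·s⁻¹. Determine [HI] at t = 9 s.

0.1123 M

Step 1: For a second-order reaction: 1/[HI] = 1/[HI]₀ + kt
Step 2: 1/[HI] = 1/1.6 + 0.92 × 9
Step 3: 1/[HI] = 0.625 + 8.28 = 8.905
Step 4: [HI] = 1/8.905 = 0.1123 M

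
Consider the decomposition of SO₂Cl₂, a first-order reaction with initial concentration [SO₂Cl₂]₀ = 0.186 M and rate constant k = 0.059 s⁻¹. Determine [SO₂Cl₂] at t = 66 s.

0.003788 M

Step 1: For a first-order reaction: [SO₂Cl₂] = [SO₂Cl₂]₀ × e^(-kt)
Step 2: [SO₂Cl₂] = 0.186 × e^(-0.059 × 66)
Step 3: [SO₂Cl₂] = 0.186 × e^(-3.894)
Step 4: [SO₂Cl₂] = 0.186 × 0.0203637 = 0.003788 M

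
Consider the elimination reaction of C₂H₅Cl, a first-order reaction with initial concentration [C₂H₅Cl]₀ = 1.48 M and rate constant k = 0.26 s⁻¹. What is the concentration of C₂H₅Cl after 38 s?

7.576e-05 M

Step 1: For a first-order reaction: [C₂H₅Cl] = [C₂H₅Cl]₀ × e^(-kt)
Step 2: [C₂H₅Cl] = 1.48 × e^(-0.26 × 38)
Step 3: [C₂H₅Cl] = 1.48 × e^(-9.88)
Step 4: [C₂H₅Cl] = 1.48 × 5.11883e-05 = 7.576e-05 M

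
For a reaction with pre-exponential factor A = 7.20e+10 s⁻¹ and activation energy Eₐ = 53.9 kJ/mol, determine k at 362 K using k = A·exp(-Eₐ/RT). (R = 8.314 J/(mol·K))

1.20e+03 s⁻¹

Step 1: Use the Arrhenius equation: k = A × exp(-Eₐ/RT)
Step 2: Convert Eₐ to J/mol: 53.9 kJ/mol = 53900 J/mol
Step 3: Calculate the exponent: -Eₐ/(RT) = -53900/(8.314 × 362) = -17.90895
Step 4: k = 7.20e+10 × exp(-17.90895)
Step 5: k = 7.20e+10 × 1.66818e-08 = 1.2011e+03 s⁻¹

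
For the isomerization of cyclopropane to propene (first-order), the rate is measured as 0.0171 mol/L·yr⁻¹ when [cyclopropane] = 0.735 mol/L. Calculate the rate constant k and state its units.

0.02327 yr⁻¹

Step 1: rate = k[cyclopropane]^1, so k = rate / [cyclopropane]^1.
Step 2: k = 0.0171 / (0.735)^1 = 0.0171 / 0.735.
Step 3: k = 0.02327 yr⁻¹.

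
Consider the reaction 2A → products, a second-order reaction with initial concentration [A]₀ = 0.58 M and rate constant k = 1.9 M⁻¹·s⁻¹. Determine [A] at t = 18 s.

0.02784 M

Step 1: For a second-order reaction: 1/[A] = 1/[A]₀ + kt
Step 2: 1/[A] = 1/0.58 + 1.9 × 18
Step 3: 1/[A] = 1.724 + 34.2 = 35.92
Step 4: [A] = 1/35.92 = 0.02784 M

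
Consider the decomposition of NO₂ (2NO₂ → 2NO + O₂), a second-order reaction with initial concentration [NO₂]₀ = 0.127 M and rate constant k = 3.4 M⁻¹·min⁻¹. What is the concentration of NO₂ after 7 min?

0.03157 M

Step 1: For a second-order reaction: 1/[NO₂] = 1/[NO₂]₀ + kt
Step 2: 1/[NO₂] = 1/0.127 + 3.4 × 7
Step 3: 1/[NO₂] = 7.874 + 23.8 = 31.67
Step 4: [NO₂] = 1/31.67 = 0.03157 M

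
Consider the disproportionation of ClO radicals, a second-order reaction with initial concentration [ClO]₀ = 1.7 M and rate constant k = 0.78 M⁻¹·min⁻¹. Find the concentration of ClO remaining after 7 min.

0.1653 M

Step 1: For a second-order reaction: 1/[ClO] = 1/[ClO]₀ + kt
Step 2: 1/[ClO] = 1/1.7 + 0.78 × 7
Step 3: 1/[ClO] = 0.5882 + 5.46 = 6.048
Step 4: [ClO] = 1/6.048 = 0.1653 M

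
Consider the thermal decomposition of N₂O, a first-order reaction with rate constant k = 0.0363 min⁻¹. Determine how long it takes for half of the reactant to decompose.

19.09 min

Step 1: For a first-order reaction, t₁/₂ = ln(2)/k
Step 2: t₁/₂ = ln(2)/0.0363
Step 3: t₁/₂ = 0.6931/0.0363 = 19.09 min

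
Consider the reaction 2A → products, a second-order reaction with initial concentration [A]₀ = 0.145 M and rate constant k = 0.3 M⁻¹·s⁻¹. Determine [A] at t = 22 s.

0.07409 M

Step 1: For a second-order reaction: 1/[A] = 1/[A]₀ + kt
Step 2: 1/[A] = 1/0.145 + 0.3 × 22
Step 3: 1/[A] = 6.897 + 6.6 = 13.5
Step 4: [A] = 1/13.5 = 0.07409 M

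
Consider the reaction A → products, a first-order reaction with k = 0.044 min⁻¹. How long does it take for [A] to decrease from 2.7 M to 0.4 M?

43.4 min

Step 1: For first-order: t = ln([A]₀/[A])/k
Step 2: t = ln(2.7/0.4)/0.044
Step 3: t = ln(6.75)/0.044
Step 4: t = 1.91/0.044 = 43.4 min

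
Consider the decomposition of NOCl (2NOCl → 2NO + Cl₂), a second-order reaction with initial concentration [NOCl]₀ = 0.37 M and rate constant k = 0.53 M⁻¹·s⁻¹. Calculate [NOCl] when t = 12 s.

0.1103 M

Step 1: For a second-order reaction: 1/[NOCl] = 1/[NOCl]₀ + kt
Step 2: 1/[NOCl] = 1/0.37 + 0.53 × 12
Step 3: 1/[NOCl] = 2.703 + 6.36 = 9.063
Step 4: [NOCl] = 1/9.063 = 0.1103 M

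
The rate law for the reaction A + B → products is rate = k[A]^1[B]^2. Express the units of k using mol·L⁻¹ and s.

(mol·L⁻¹)⁻²·s⁻¹

Step 1: Overall order = 1 + 2 = 3.
Step 2: rate has units mol·L⁻¹·s⁻¹; [A]^1[B]^2 has units (mol·L⁻¹)^3.
Step 3: k = rate/([A]^1[B]^2), so units of k = (mol·L⁻¹)^(1-3)·s⁻¹ = (mol·L⁻¹)⁻²·s⁻¹.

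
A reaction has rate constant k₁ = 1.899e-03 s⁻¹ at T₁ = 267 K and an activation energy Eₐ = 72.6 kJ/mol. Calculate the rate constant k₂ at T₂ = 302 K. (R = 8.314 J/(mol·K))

8.407e-02 s⁻¹

Step 1: Use the two-temperature Arrhenius form: ln(k₂/k₁) = -Eₐ/R × (1/T₂ - 1/T₁)
Step 2: Convert Eₐ to J/mol: 72.6 kJ/mol = 72600 J/mol
Step 3: 1/T₂ - 1/T₁ = 1/302 - 1/267 = -4.340601e-04 K⁻¹
Step 4: ln(k₂/k₁) = -72600/8.314 × -4.340601e-04 = 3.79033
Step 5: k₂ = k₁ × exp(3.79033) = 1.899e-03 × 4.42710e+01 = 8.407e-02 s⁻¹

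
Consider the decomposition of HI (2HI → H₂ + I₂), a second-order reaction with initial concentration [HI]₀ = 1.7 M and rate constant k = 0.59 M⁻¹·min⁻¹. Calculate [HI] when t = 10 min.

0.1541 M

Step 1: For a second-order reaction: 1/[HI] = 1/[HI]₀ + kt
Step 2: 1/[HI] = 1/1.7 + 0.59 × 10
Step 3: 1/[HI] = 0.5882 + 5.9 = 6.488
Step 4: [HI] = 1/6.488 = 0.1541 M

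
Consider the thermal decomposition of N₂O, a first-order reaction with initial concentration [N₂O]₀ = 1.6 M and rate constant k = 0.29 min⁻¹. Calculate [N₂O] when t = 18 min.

0.008652 M

Step 1: For a first-order reaction: [N₂O] = [N₂O]₀ × e^(-kt)
Step 2: [N₂O] = 1.6 × e^(-0.29 × 18)
Step 3: [N₂O] = 1.6 × e^(-5.22)
Step 4: [N₂O] = 1.6 × 0.00540733 = 0.008652 M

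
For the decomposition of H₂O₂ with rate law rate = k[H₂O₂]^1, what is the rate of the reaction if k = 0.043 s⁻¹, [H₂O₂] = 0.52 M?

0.02236 M/s

Step 1: Identify the rate law: rate = k[H₂O₂]^1
Step 2: Substitute values: rate = 0.043 × (0.52)^1
Step 3: Calculate: rate = 0.043 × 0.52 = 0.02236 M/s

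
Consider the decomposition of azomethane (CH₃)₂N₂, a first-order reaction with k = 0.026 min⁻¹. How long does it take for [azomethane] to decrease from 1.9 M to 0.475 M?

53.32 min

Step 1: For first-order: t = ln([azomethane]₀/[azomethane])/k
Step 2: t = ln(1.9/0.475)/0.026
Step 3: t = ln(4)/0.026
Step 4: t = 1.386/0.026 = 53.32 min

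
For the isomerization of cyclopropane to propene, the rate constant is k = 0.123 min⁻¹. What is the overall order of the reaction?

first order (1)

Step 1: The units of k for an nth-order reaction are (concentration)^(1-n)·(time)⁻¹.
Step 2: Here k has units min⁻¹, so the concentration exponent is 0.
Step 3: 1 - n = 0 ⇒ n = 1. The reaction is first order.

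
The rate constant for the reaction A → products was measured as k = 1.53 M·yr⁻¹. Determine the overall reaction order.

zeroth order (0)

Step 1: The units of k for an nth-order reaction are (concentration)^(1-n)·(time)⁻¹.
Step 2: Here k has units M·yr⁻¹, so the concentration exponent is 1.
Step 3: 1 - n = 1 ⇒ n = 0. The reaction is zeroth order.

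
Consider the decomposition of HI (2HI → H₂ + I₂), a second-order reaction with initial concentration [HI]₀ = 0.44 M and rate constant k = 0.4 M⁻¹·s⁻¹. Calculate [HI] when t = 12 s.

0.1414 M

Step 1: For a second-order reaction: 1/[HI] = 1/[HI]₀ + kt
Step 2: 1/[HI] = 1/0.44 + 0.4 × 12
Step 3: 1/[HI] = 2.273 + 4.8 = 7.073
Step 4: [HI] = 1/7.073 = 0.1414 M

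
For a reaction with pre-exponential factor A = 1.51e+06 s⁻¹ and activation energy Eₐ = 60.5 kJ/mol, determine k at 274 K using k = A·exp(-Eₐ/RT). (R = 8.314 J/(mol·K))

4.42e-06 s⁻¹

Step 1: Use the Arrhenius equation: k = A × exp(-Eₐ/RT)
Step 2: Convert Eₐ to J/mol: 60.5 kJ/mol = 60500 J/mol
Step 3: Calculate the exponent: -Eₐ/(RT) = -60500/(8.314 × 274) = -26.55796
Step 4: k = 1.51e+06 × exp(-26.55796)
Step 5: k = 1.51e+06 × 2.92432e-12 = 4.4157e-06 s⁻¹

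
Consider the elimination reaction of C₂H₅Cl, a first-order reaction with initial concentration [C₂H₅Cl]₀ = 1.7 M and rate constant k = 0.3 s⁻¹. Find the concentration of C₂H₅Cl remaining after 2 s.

0.933 M

Step 1: For a first-order reaction: [C₂H₅Cl] = [C₂H₅Cl]₀ × e^(-kt)
Step 2: [C₂H₅Cl] = 1.7 × e^(-0.3 × 2)
Step 3: [C₂H₅Cl] = 1.7 × e^(-0.6)
Step 4: [C₂H₅Cl] = 1.7 × 0.548812 = 0.933 M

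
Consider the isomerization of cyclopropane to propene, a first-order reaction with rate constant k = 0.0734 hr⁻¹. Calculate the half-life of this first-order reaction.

9.443 hr

Step 1: For a first-order reaction, t₁/₂ = ln(2)/k
Step 2: t₁/₂ = ln(2)/0.0734
Step 3: t₁/₂ = 0.6931/0.0734 = 9.443 hr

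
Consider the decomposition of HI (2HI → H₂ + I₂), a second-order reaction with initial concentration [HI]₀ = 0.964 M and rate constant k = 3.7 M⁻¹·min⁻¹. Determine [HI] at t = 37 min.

0.00725 M

Step 1: For a second-order reaction: 1/[HI] = 1/[HI]₀ + kt
Step 2: 1/[HI] = 1/0.964 + 3.7 × 37
Step 3: 1/[HI] = 1.037 + 136.9 = 137.9
Step 4: [HI] = 1/137.9 = 0.00725 M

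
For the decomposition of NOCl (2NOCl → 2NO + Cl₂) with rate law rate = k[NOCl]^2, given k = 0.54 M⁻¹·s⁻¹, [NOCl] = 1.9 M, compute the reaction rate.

1.949 M/s

Step 1: Identify the rate law: rate = k[NOCl]^2
Step 2: Substitute values: rate = 0.54 × (1.9)^2
Step 3: Calculate: rate = 0.54 × 3.61 = 1.9494 M/s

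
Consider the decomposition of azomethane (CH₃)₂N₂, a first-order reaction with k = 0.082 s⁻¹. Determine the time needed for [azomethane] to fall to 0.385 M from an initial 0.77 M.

8.453 s

Step 1: For first-order: t = ln([azomethane]₀/[azomethane])/k
Step 2: t = ln(0.77/0.385)/0.082
Step 3: t = ln(2)/0.082
Step 4: t = 0.6931/0.082 = 8.453 s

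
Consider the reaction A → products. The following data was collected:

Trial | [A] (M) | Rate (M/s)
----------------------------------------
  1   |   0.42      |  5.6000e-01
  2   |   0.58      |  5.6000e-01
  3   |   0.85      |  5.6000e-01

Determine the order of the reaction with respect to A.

zeroth order (0)

Step 1: Compare trials - when concentration changes, rate stays constant.
Step 2: rate₂/rate₁ = 5.6000e-01/5.6000e-01 = 1
Step 3: [A]₂/[A]₁ = 0.58/0.42 = 1.381
Step 4: Since rate ratio ≈ (conc ratio)^0, the reaction is zeroth order.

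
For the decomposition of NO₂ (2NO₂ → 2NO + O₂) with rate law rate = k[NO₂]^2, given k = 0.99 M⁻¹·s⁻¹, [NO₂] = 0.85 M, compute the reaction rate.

0.7153 M/s

Step 1: Identify the rate law: rate = k[NO₂]^2
Step 2: Substitute values: rate = 0.99 × (0.85)^2
Step 3: Calculate: rate = 0.99 × 0.7225 = 0.715275 M/s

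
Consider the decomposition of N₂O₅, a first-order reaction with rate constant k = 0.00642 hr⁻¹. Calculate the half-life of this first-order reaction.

108 hr

Step 1: For a first-order reaction, t₁/₂ = ln(2)/k
Step 2: t₁/₂ = ln(2)/0.00642
Step 3: t₁/₂ = 0.6931/0.00642 = 108 hr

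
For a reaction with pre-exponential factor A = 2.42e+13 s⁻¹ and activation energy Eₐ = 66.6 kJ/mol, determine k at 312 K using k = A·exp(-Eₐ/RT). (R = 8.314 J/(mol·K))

1.71e+02 s⁻¹

Step 1: Use the Arrhenius equation: k = A × exp(-Eₐ/RT)
Step 2: Convert Eₐ to J/mol: 66.6 kJ/mol = 66600 J/mol
Step 3: Calculate the exponent: -Eₐ/(RT) = -66600/(8.314 × 312) = -25.67495
Step 4: k = 2.42e+13 × exp(-25.67495)
Step 5: k = 2.42e+13 × 7.07149e-12 = 1.7113e+02 s⁻¹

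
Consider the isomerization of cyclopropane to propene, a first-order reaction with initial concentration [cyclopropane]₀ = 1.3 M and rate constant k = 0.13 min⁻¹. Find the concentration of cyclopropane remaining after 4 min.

0.7729 M

Step 1: For a first-order reaction: [cyclopropane] = [cyclopropane]₀ × e^(-kt)
Step 2: [cyclopropane] = 1.3 × e^(-0.13 × 4)
Step 3: [cyclopropane] = 1.3 × e^(-0.52)
Step 4: [cyclopropane] = 1.3 × 0.594521 = 0.7729 M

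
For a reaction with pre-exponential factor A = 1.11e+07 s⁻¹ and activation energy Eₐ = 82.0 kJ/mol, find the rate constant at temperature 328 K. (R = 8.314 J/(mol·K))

9.69e-07 s⁻¹

Step 1: Use the Arrhenius equation: k = A × exp(-Eₐ/RT)
Step 2: Convert Eₐ to J/mol: 82.0 kJ/mol = 82000 J/mol
Step 3: Calculate the exponent: -Eₐ/(RT) = -82000/(8.314 × 328) = -30.06976
Step 4: k = 1.11e+07 × exp(-30.06976)
Step 5: k = 1.11e+07 × 8.72708e-14 = 9.6871e-07 s⁻¹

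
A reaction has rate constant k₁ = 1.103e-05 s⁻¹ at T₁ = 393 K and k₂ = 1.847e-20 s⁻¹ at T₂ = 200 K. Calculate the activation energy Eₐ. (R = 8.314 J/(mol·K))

115.2 kJ/mol

Step 1: Use the two-temperature Arrhenius form: ln(k₂/k₁) = -Eₐ/R × (1/T₂ - 1/T₁)
Step 2: ln(k₂/k₁) = ln(1.847e-20/1.103e-05) = ln(1.67452e-15) = -34.0232
Step 3: 1/T₂ - 1/T₁ = 1/200 - 1/393 = 2.455471e-03 K⁻¹
Step 4: Eₐ = -R × ln(k₂/k₁) / (1/T₂ - 1/T₁) = -8.314 × -34.0232 / 2.455471e-03
Step 5: Eₐ = 1.1520e+05 J/mol = 115.2 kJ/mol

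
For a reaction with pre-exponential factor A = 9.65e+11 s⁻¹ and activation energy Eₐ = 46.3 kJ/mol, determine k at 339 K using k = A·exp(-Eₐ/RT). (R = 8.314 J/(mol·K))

7.08e+04 s⁻¹

Step 1: Use the Arrhenius equation: k = A × exp(-Eₐ/RT)
Step 2: Convert Eₐ to J/mol: 46.3 kJ/mol = 46300 J/mol
Step 3: Calculate the exponent: -Eₐ/(RT) = -46300/(8.314 × 339) = -16.42749
Step 4: k = 9.65e+11 × exp(-16.42749)
Step 5: k = 9.65e+11 × 7.33891e-08 = 7.0820e+04 s⁻¹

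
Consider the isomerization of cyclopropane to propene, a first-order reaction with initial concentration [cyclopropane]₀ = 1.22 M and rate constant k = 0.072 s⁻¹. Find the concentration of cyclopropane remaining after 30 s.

0.1407 M

Step 1: For a first-order reaction: [cyclopropane] = [cyclopropane]₀ × e^(-kt)
Step 2: [cyclopropane] = 1.22 × e^(-0.072 × 30)
Step 3: [cyclopropane] = 1.22 × e^(-2.16)
Step 4: [cyclopropane] = 1.22 × 0.115325 = 0.1407 M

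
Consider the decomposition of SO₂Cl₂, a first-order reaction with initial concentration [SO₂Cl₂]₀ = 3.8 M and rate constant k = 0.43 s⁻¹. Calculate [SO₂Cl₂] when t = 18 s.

0.001653 M

Step 1: For a first-order reaction: [SO₂Cl₂] = [SO₂Cl₂]₀ × e^(-kt)
Step 2: [SO₂Cl₂] = 3.8 × e^(-0.43 × 18)
Step 3: [SO₂Cl₂] = 3.8 × e^(-7.74)
Step 4: [SO₂Cl₂] = 3.8 × 0.000435072 = 0.001653 M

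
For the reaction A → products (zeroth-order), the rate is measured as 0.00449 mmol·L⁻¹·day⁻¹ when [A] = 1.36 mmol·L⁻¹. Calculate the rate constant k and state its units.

0.00449 mmol·L⁻¹·day⁻¹

Step 1: For a zeroth-order reaction, rate = k (independent of concentration).
Step 2: k = rate = 0.00449 mmol·L⁻¹·day⁻¹.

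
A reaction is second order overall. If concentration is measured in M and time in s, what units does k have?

M⁻¹·s⁻¹

Step 1: For overall order n, rate = k × (concentration)^n.
Step 2: Rate has units M·s⁻¹; concentration term has units M^2.
Step 3: k = rate / (concentration)^n, so units of k = M^(1-2)·s⁻¹ = M⁻¹·s⁻¹.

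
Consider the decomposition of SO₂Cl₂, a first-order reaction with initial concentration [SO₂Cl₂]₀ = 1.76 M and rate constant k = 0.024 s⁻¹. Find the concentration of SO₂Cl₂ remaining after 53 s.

0.4933 M

Step 1: For a first-order reaction: [SO₂Cl₂] = [SO₂Cl₂]₀ × e^(-kt)
Step 2: [SO₂Cl₂] = 1.76 × e^(-0.024 × 53)
Step 3: [SO₂Cl₂] = 1.76 × e^(-1.272)
Step 4: [SO₂Cl₂] = 1.76 × 0.280271 = 0.4933 M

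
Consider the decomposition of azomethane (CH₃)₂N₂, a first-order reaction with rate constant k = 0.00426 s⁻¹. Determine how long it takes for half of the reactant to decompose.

162.7 s

Step 1: For a first-order reaction, t₁/₂ = ln(2)/k
Step 2: t₁/₂ = ln(2)/0.00426
Step 3: t₁/₂ = 0.6931/0.00426 = 162.7 s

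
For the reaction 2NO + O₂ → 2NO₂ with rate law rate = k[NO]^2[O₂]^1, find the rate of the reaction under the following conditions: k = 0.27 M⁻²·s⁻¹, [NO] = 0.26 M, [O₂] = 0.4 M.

0.007301 M/s

Step 1: The rate law is rate = k[NO]^2[O₂]^1
Step 2: Substitute: rate = 0.27 × (0.26)^2 × (0.4)^1
Step 3: rate = 0.27 × 0.0676 × 0.4 = 0.0073008 M/s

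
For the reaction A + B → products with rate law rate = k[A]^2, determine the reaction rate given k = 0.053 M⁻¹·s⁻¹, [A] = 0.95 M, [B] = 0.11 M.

0.04783 M/s

Step 1: The rate law is rate = k[A]^2
Step 2: Note that the rate does not depend on [B] (zero order in B).
Step 3: rate = 0.053 × (0.95)^2 = 0.0478325 M/s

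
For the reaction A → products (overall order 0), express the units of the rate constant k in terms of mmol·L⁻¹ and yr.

mmol·L⁻¹·yr⁻¹

Step 1: For overall order n, rate = k × (concentration)^n.
Step 2: Rate has units mmol·L⁻¹·yr⁻¹; concentration term has units (mmol·L⁻¹)^0.
Step 3: k = rate / (concentration)^n, so units of k = (mmol·L⁻¹)^(1-0)·yr⁻¹ = mmol·L⁻¹·yr⁻¹.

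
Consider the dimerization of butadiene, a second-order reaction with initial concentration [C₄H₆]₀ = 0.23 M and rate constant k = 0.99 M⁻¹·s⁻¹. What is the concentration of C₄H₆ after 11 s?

0.06563 M

Step 1: For a second-order reaction: 1/[C₄H₆] = 1/[C₄H₆]₀ + kt
Step 2: 1/[C₄H₆] = 1/0.23 + 0.99 × 11
Step 3: 1/[C₄H₆] = 4.348 + 10.89 = 15.24
Step 4: [C₄H₆] = 1/15.24 = 0.06563 M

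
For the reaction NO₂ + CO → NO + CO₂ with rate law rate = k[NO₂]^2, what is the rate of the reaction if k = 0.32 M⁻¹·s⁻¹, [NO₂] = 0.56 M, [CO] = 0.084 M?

0.1004 M/s

Step 1: The rate law is rate = k[NO₂]^2
Step 2: Note that the rate does not depend on [CO] (zero order in CO).
Step 3: rate = 0.32 × (0.56)^2 = 0.100352 M/s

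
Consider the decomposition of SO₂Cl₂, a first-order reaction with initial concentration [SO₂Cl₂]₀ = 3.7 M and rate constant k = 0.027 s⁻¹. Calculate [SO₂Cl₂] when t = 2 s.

3.505 M

Step 1: For a first-order reaction: [SO₂Cl₂] = [SO₂Cl₂]₀ × e^(-kt)
Step 2: [SO₂Cl₂] = 3.7 × e^(-0.027 × 2)
Step 3: [SO₂Cl₂] = 3.7 × e^(-0.054)
Step 4: [SO₂Cl₂] = 3.7 × 0.947432 = 3.505 M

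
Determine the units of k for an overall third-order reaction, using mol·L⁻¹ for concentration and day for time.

(mol·L⁻¹)⁻²·day⁻¹

Step 1: For overall order n, rate = k × (concentration)^n.
Step 2: Rate has units mol·L⁻¹·day⁻¹; concentration term has units (mol·L⁻¹)^3.
Step 3: k = rate / (concentration)^n, so units of k = (mol·L⁻¹)^(1-3)·day⁻¹ = (mol·L⁻¹)⁻²·day⁻¹.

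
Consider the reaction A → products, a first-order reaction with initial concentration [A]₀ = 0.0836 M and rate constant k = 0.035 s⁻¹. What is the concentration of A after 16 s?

0.04775 M

Step 1: For a first-order reaction: [A] = [A]₀ × e^(-kt)
Step 2: [A] = 0.0836 × e^(-0.035 × 16)
Step 3: [A] = 0.0836 × e^(-0.56)
Step 4: [A] = 0.0836 × 0.571209 = 0.04775 M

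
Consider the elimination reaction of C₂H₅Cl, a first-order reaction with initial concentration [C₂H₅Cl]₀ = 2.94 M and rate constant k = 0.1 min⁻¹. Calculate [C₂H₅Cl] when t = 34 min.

0.09812 M

Step 1: For a first-order reaction: [C₂H₅Cl] = [C₂H₅Cl]₀ × e^(-kt)
Step 2: [C₂H₅Cl] = 2.94 × e^(-0.1 × 34)
Step 3: [C₂H₅Cl] = 2.94 × e^(-3.4)
Step 4: [C₂H₅Cl] = 2.94 × 0.0333733 = 0.09812 M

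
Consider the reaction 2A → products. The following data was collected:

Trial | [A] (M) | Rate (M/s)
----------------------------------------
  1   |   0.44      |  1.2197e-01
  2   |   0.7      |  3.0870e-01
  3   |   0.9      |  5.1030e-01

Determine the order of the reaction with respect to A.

second order (2)

Step 1: Compare trials to find order n where rate₂/rate₁ = ([A]₂/[A]₁)^n
Step 2: rate₂/rate₁ = 3.0870e-01/1.2197e-01 = 2.531
Step 3: [A]₂/[A]₁ = 0.7/0.44 = 1.591
Step 4: n = ln(2.531)/ln(1.591) = 2.00 ≈ 2
Step 5: The reaction is second order in A.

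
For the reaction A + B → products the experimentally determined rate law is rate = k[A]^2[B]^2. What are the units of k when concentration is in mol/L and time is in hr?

(mol/L)⁻³·hr⁻¹

Step 1: Overall order = 2 + 2 = 4.
Step 2: rate has units mol/L·hr⁻¹; [A]^2[B]^2 has units (mol/L)^4.
Step 3: k = rate/([A]^2[B]^2), so units of k = (mol/L)^(1-4)·hr⁻¹ = (mol/L)⁻³·hr⁻¹.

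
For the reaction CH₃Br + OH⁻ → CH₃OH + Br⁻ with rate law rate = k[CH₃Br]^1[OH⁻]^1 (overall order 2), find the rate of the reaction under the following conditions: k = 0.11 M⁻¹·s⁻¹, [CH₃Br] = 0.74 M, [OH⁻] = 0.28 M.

0.02279 M/s

Step 1: The rate law is rate = k[CH₃Br]^1[OH⁻]^1, overall order = 1+1 = 2
Step 2: Substitute values: rate = 0.11 × (0.74)^1 × (0.28)^1
Step 3: rate = 0.11 × 0.74 × 0.28 = 0.022792 M/s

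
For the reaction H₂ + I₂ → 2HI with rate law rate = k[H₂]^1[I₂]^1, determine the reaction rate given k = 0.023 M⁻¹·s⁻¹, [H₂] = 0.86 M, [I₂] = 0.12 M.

0.002374 M/s

Step 1: The rate law is rate = k[H₂]^1[I₂]^1
Step 2: Substitute: rate = 0.023 × (0.86)^1 × (0.12)^1
Step 3: rate = 0.023 × 0.86 × 0.12 = 0.0023736 M/s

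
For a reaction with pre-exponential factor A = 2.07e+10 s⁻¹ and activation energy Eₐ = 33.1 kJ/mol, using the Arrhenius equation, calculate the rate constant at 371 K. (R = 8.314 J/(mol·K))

4.52e+05 s⁻¹

Step 1: Use the Arrhenius equation: k = A × exp(-Eₐ/RT)
Step 2: Convert Eₐ to J/mol: 33.1 kJ/mol = 33100 J/mol
Step 3: Calculate the exponent: -Eₐ/(RT) = -33100/(8.314 × 371) = -10.73110
Step 4: k = 2.07e+10 × exp(-10.73110)
Step 5: k = 2.07e+10 × 2.18546e-05 = 4.5239e+05 s⁻¹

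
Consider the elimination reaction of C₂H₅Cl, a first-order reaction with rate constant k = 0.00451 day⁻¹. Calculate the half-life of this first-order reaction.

153.7 day

Step 1: For a first-order reaction, t₁/₂ = ln(2)/k
Step 2: t₁/₂ = ln(2)/0.00451
Step 3: t₁/₂ = 0.6931/0.00451 = 153.7 day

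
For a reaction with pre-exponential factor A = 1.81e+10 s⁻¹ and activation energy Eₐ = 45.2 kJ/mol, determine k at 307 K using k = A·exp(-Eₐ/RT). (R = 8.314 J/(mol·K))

3.69e+02 s⁻¹

Step 1: Use the Arrhenius equation: k = A × exp(-Eₐ/RT)
Step 2: Convert Eₐ to J/mol: 45.2 kJ/mol = 45200 J/mol
Step 3: Calculate the exponent: -Eₐ/(RT) = -45200/(8.314 × 307) = -17.70884
Step 4: k = 1.81e+10 × exp(-17.70884)
Step 5: k = 1.81e+10 × 2.03774e-08 = 3.6883e+02 s⁻¹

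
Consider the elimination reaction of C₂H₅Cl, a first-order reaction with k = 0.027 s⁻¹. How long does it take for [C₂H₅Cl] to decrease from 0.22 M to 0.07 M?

42.41 s

Step 1: For first-order: t = ln([C₂H₅Cl]₀/[C₂H₅Cl])/k
Step 2: t = ln(0.22/0.07)/0.027
Step 3: t = ln(3.143)/0.027
Step 4: t = 1.145/0.027 = 42.41 s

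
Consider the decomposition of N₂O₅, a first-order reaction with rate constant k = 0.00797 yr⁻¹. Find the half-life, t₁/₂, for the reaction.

86.97 yr

Step 1: For a first-order reaction, t₁/₂ = ln(2)/k
Step 2: t₁/₂ = ln(2)/0.00797
Step 3: t₁/₂ = 0.6931/0.00797 = 86.97 yr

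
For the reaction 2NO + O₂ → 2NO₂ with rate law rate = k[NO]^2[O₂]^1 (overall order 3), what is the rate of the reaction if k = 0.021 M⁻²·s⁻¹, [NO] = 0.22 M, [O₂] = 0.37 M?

0.0003761 M/s

Step 1: The rate law is rate = k[NO]^2[O₂]^1, overall order = 2+1 = 3
Step 2: Substitute values: rate = 0.021 × (0.22)^2 × (0.37)^1
Step 3: rate = 0.021 × 0.0484 × 0.37 = 0.000376068 M/s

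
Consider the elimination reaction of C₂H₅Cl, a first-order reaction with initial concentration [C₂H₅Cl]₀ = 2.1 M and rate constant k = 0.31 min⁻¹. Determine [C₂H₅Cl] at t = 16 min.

0.01473 M

Step 1: For a first-order reaction: [C₂H₅Cl] = [C₂H₅Cl]₀ × e^(-kt)
Step 2: [C₂H₅Cl] = 2.1 × e^(-0.31 × 16)
Step 3: [C₂H₅Cl] = 2.1 × e^(-4.96)
Step 4: [C₂H₅Cl] = 2.1 × 0.00701293 = 0.01473 M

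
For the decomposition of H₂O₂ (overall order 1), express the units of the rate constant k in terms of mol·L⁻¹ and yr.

yr⁻¹

Step 1: For overall order n, rate = k × (concentration)^n.
Step 2: Rate has units mol·L⁻¹·yr⁻¹; concentration term has units (mol·L⁻¹)^1.
Step 3: k = rate / (concentration)^n, so units of k = (mol·L⁻¹)^(1-1)·yr⁻¹ = yr⁻¹.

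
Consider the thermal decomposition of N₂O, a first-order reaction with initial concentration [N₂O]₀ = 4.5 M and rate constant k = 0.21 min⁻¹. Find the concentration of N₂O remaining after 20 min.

0.06748 M

Step 1: For a first-order reaction: [N₂O] = [N₂O]₀ × e^(-kt)
Step 2: [N₂O] = 4.5 × e^(-0.21 × 20)
Step 3: [N₂O] = 4.5 × e^(-4.2)
Step 4: [N₂O] = 4.5 × 0.0149956 = 0.06748 M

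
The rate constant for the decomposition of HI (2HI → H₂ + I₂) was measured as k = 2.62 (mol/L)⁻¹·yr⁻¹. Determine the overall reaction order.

second order (2)

Step 1: The units of k for an nth-order reaction are (concentration)^(1-n)·(time)⁻¹.
Step 2: Here k has units (mol/L)⁻¹·yr⁻¹, so the concentration exponent is -1.
Step 3: 1 - n = -1 ⇒ n = 2. The reaction is second order.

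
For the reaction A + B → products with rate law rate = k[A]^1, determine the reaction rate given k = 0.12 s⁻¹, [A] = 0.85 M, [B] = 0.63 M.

0.102 M/s

Step 1: The rate law is rate = k[A]^1
Step 2: Note that the rate does not depend on [B] (zero order in B).
Step 3: rate = 0.12 × (0.85)^1 = 0.102 M/s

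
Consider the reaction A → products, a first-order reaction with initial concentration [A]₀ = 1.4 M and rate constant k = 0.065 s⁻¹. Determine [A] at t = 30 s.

0.1992 M

Step 1: For a first-order reaction: [A] = [A]₀ × e^(-kt)
Step 2: [A] = 1.4 × e^(-0.065 × 30)
Step 3: [A] = 1.4 × e^(-1.95)
Step 4: [A] = 1.4 × 0.142274 = 0.1992 M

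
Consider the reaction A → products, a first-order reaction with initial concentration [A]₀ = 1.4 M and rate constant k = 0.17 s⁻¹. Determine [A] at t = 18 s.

0.06564 M

Step 1: For a first-order reaction: [A] = [A]₀ × e^(-kt)
Step 2: [A] = 1.4 × e^(-0.17 × 18)
Step 3: [A] = 1.4 × e^(-3.06)
Step 4: [A] = 1.4 × 0.0468877 = 0.06564 M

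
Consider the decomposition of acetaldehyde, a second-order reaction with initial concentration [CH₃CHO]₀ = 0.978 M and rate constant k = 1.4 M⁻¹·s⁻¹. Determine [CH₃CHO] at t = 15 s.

0.04541 M

Step 1: For a second-order reaction: 1/[CH₃CHO] = 1/[CH₃CHO]₀ + kt
Step 2: 1/[CH₃CHO] = 1/0.978 + 1.4 × 15
Step 3: 1/[CH₃CHO] = 1.022 + 21 = 22.02
Step 4: [CH₃CHO] = 1/22.02 = 0.04541 M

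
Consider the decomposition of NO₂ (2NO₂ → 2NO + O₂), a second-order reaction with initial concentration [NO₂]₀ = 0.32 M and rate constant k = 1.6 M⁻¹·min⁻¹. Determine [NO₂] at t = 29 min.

0.02019 M

Step 1: For a second-order reaction: 1/[NO₂] = 1/[NO₂]₀ + kt
Step 2: 1/[NO₂] = 1/0.32 + 1.6 × 29
Step 3: 1/[NO₂] = 3.125 + 46.4 = 49.53
Step 4: [NO₂] = 1/49.53 = 0.02019 M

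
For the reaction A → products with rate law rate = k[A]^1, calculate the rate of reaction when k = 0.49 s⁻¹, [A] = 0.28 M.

0.1372 M/s

Step 1: Identify the rate law: rate = k[A]^1
Step 2: Substitute values: rate = 0.49 × (0.28)^1
Step 3: Calculate: rate = 0.49 × 0.28 = 0.1372 M/s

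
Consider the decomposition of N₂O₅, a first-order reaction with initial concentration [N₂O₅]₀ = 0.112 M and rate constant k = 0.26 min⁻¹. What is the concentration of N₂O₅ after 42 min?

2.026e-06 M

Step 1: For a first-order reaction: [N₂O₅] = [N₂O₅]₀ × e^(-kt)
Step 2: [N₂O₅] = 0.112 × e^(-0.26 × 42)
Step 3: [N₂O₅] = 0.112 × e^(-10.92)
Step 4: [N₂O₅] = 0.112 × 1.80927e-05 = 2.026e-06 M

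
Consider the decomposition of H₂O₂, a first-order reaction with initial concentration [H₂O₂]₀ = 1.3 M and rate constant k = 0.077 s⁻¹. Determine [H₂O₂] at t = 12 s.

0.516 M

Step 1: For a first-order reaction: [H₂O₂] = [H₂O₂]₀ × e^(-kt)
Step 2: [H₂O₂] = 1.3 × e^(-0.077 × 12)
Step 3: [H₂O₂] = 1.3 × e^(-0.924)
Step 4: [H₂O₂] = 1.3 × 0.396928 = 0.516 M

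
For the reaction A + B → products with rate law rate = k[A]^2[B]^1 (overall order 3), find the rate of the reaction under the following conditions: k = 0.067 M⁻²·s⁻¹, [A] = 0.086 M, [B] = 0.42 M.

0.0002081 M/s

Step 1: The rate law is rate = k[A]^2[B]^1, overall order = 2+1 = 3
Step 2: Substitute values: rate = 0.067 × (0.086)^2 × (0.42)^1
Step 3: rate = 0.067 × 0.007396 × 0.42 = 0.000208123 M/s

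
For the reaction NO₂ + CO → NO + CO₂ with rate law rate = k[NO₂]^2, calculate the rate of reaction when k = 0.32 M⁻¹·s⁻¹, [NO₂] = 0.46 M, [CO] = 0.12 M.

0.06771 M/s

Step 1: The rate law is rate = k[NO₂]^2
Step 2: Note that the rate does not depend on [CO] (zero order in CO).
Step 3: rate = 0.32 × (0.46)^2 = 0.067712 M/s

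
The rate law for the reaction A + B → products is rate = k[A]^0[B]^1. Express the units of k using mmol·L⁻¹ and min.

min⁻¹

Step 1: Overall order = 0 + 1 = 1.
Step 2: rate has units mmol·L⁻¹·min⁻¹; [A]^0[B]^1 has units (mmol·L⁻¹)^1.
Step 3: k = rate/([A]^0[B]^1), so units of k = (mmol·L⁻¹)^(1-1)·min⁻¹ = min⁻¹.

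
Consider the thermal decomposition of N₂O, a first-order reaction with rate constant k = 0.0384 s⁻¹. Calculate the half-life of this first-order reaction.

18.05 s

Step 1: For a first-order reaction, t₁/₂ = ln(2)/k
Step 2: t₁/₂ = ln(2)/0.0384
Step 3: t₁/₂ = 0.6931/0.0384 = 18.05 s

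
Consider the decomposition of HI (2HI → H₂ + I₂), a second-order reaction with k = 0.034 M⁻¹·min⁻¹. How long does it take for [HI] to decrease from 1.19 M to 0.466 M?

38.4 min

Step 1: For second-order: t = (1/[HI] - 1/[HI]₀)/k
Step 2: t = (1/0.466 - 1/1.19)/0.034
Step 3: t = (2.146 - 0.8403)/0.034
Step 4: t = 1.306/0.034 = 38.4 min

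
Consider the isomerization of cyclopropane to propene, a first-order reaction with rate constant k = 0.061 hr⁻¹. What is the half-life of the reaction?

11.36 hr

Step 1: For a first-order reaction, t₁/₂ = ln(2)/k
Step 2: t₁/₂ = ln(2)/0.061
Step 3: t₁/₂ = 0.6931/0.061 = 11.36 hr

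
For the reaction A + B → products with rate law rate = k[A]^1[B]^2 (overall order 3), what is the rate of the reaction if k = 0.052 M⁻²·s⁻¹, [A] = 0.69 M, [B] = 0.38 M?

0.005181 M/s

Step 1: The rate law is rate = k[A]^1[B]^2, overall order = 1+2 = 3
Step 2: Substitute values: rate = 0.052 × (0.69)^1 × (0.38)^2
Step 3: rate = 0.052 × 0.69 × 0.1444 = 0.00518107 M/s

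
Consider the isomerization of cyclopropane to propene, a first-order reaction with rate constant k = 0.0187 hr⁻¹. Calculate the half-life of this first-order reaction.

37.07 hr

Step 1: For a first-order reaction, t₁/₂ = ln(2)/k
Step 2: t₁/₂ = ln(2)/0.0187
Step 3: t₁/₂ = 0.6931/0.0187 = 37.07 hr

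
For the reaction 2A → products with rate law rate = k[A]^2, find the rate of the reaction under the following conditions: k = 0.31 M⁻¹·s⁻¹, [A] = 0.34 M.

0.03584 M/s

Step 1: Identify the rate law: rate = k[A]^2
Step 2: Substitute values: rate = 0.31 × (0.34)^2
Step 3: Calculate: rate = 0.31 × 0.1156 = 0.035836 M/s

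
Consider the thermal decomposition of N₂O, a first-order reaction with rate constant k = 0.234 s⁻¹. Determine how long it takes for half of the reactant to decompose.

2.962 s

Step 1: For a first-order reaction, t₁/₂ = ln(2)/k
Step 2: t₁/₂ = ln(2)/0.234
Step 3: t₁/₂ = 0.6931/0.234 = 2.962 s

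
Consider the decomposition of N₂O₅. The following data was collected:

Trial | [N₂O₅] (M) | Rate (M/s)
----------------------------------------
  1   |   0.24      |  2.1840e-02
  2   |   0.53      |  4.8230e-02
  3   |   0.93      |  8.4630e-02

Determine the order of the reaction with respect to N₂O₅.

first order (1)

Step 1: Compare trials to find order n where rate₂/rate₁ = ([N₂O₅]₂/[N₂O₅]₁)^n
Step 2: rate₂/rate₁ = 4.8230e-02/2.1840e-02 = 2.208
Step 3: [N₂O₅]₂/[N₂O₅]₁ = 0.53/0.24 = 2.208
Step 4: n = ln(2.208)/ln(2.208) = 1.00 ≈ 1
Step 5: The reaction is first order in N₂O₅.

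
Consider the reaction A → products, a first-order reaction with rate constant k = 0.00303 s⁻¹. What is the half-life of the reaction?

228.8 s

Step 1: For a first-order reaction, t₁/₂ = ln(2)/k
Step 2: t₁/₂ = ln(2)/0.00303
Step 3: t₁/₂ = 0.6931/0.00303 = 228.8 s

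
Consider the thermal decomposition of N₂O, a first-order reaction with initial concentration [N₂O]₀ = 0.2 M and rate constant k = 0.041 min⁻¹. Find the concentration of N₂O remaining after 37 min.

0.04387 M

Step 1: For a first-order reaction: [N₂O] = [N₂O]₀ × e^(-kt)
Step 2: [N₂O] = 0.2 × e^(-0.041 × 37)
Step 3: [N₂O] = 0.2 × e^(-1.517)
Step 4: [N₂O] = 0.2 × 0.219369 = 0.04387 M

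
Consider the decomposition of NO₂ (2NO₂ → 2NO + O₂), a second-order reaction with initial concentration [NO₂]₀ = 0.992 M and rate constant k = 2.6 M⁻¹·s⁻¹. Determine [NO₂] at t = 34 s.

0.01118 M

Step 1: For a second-order reaction: 1/[NO₂] = 1/[NO₂]₀ + kt
Step 2: 1/[NO₂] = 1/0.992 + 2.6 × 34
Step 3: 1/[NO₂] = 1.008 + 88.4 = 89.41
Step 4: [NO₂] = 1/89.41 = 0.01118 M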